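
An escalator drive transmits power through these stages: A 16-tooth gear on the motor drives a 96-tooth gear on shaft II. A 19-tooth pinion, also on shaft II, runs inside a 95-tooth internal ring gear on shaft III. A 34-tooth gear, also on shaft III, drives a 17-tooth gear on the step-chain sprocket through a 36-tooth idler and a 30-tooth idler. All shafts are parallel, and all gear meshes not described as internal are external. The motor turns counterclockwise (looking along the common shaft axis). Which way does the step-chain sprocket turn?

counterclockwise

the motor → shaft II: external mesh, 1 reversal → CW.
shaft II → shaft III: internal mesh, same direction → CW.
shaft III → the step-chain sprocket: driver → idler → idler → driven is 3 external meshes, 3 reversals → CCW.
4 reversals in total — an even number — so the step-chain sprocket turns the same way as the motor.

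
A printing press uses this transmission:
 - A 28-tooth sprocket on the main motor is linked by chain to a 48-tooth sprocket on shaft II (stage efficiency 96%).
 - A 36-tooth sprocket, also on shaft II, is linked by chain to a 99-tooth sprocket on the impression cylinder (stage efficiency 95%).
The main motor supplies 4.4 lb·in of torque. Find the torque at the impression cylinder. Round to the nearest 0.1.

Chain: ratio = 48/28 = 1.7143; torque at shaft II = 4.4 × 1.7143 × 0.96 = 7.2411 lb·in.
Chain: ratio = 99/36 = 2.75; torque at the impression cylinder = 7.2411 × 2.75 × 0.95 = 18.917 lb·in.

18.9 lb·in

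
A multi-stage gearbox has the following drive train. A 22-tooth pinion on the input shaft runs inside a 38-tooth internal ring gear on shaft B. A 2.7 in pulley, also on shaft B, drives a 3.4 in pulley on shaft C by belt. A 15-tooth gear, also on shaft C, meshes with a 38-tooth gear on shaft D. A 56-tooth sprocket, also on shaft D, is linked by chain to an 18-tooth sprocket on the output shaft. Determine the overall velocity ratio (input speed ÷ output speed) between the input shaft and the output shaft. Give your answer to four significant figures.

1.771

Each stage contributes driven/driver: internal gear 38/22 = 1.7273, belt 3.4/2.7 = 1.2593, gear mesh 38/15 = 2.5333, chain 18/56 = 0.32143.
Overall: 1.7273 × 1.2593 × 2.5333 × 0.32143 = 1.7711.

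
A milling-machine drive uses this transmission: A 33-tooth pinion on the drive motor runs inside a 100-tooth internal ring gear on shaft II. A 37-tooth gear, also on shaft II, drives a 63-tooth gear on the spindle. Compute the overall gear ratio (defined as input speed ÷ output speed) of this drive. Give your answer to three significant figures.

5.16

Each stage contributes driven/driver: internal gear 100/33 = 3.0303, gear mesh 63/37 = 1.7027.
Overall: 3.0303 × 1.7027 = 5.1597.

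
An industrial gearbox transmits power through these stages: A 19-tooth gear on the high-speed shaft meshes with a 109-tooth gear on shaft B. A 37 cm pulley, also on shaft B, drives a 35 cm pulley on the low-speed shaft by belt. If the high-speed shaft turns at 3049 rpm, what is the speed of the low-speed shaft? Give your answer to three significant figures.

562 rpm

gear mesh 109/19 = 5.7368 → 3049/5.7368 = 531.48 rpm
belt 35/37 = 0.94595 → 531.48/0.94595 = 561.85 rpm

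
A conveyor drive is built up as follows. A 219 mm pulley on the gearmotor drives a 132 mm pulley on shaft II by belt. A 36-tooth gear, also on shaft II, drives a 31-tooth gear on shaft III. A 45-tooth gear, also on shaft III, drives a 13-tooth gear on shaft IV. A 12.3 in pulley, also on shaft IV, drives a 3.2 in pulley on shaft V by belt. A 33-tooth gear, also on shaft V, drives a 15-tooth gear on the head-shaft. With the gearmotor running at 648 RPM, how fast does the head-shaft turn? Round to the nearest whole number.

36545 RPM

Belt: ratio = 132/219 = 0.60274, so shaft II turns at 648 / 0.60274 = 1075.1 RPM.
Gear mesh: ratio = 31/36 = 0.86111, so shaft III turns at 1075.1 / 0.86111 = 1248.5 RPM.
Gear mesh: ratio = 13/45 = 0.28889, so shaft IV turns at 1248.5 / 0.28889 = 4321.7 RPM.
Belt: ratio = 3.2/12.3 = 0.26016, so shaft V turns at 4321.7 / 0.26016 = 16612 RPM.
Gear mesh: ratio = 15/33 = 0.45455, so the head-shaft turns at 16612 / 0.45455 = 36545 RPM.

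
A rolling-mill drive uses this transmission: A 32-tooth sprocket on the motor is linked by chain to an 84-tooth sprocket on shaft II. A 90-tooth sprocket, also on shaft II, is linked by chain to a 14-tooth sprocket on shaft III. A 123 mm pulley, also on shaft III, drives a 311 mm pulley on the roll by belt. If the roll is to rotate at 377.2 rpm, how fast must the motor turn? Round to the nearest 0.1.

389.4 rpm

Overall ratio R = 2.625 × 0.15556 × 2.5285 = 1.0325.
Required input speed = output speed × R = 377.2 × 1.0325 = 389.44 rpm.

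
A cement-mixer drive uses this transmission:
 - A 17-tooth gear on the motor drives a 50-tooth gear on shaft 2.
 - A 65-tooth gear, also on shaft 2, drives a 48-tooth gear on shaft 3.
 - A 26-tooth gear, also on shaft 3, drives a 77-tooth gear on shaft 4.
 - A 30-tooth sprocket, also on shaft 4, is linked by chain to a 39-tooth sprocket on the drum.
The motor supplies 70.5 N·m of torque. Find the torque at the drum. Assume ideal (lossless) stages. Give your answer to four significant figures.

After the gear mesh (50/17): 70.5 × 2.9412 = 207.35 N·m
After the gear mesh (48/65): 207.35 × 0.73846 = 153.12 N·m
After the gear mesh (77/26): 153.12 × 2.9615 = 453.48 N·m
After the chain (39/30): 453.48 × 1.3 = 589.52 N·m

589.5 N·m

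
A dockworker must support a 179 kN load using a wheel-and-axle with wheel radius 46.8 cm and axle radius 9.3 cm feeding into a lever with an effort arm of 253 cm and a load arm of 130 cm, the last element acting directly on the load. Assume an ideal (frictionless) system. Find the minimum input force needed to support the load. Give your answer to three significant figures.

18.3 kN

Wheel-and-axle MA = R/r = 46.8/9.3 = 5.0323.
Lever MA = effort arm / load arm = 253/130 = 1.9462.
Combined ideal MA = 5.0323 × 1.9462 = 9.7935.
Effort = load / MA = 179 / 9.7935 = 18.277 kN.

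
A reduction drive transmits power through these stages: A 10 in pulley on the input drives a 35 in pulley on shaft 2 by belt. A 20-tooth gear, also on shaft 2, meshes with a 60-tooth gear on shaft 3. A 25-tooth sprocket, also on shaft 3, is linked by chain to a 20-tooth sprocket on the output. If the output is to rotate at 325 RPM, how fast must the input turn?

2730 RPM

Overall ratio R = 3.5 × 3 × 0.8 = 8.4.
Required input speed = output speed × R = 325 × 8.4 = 2730 RPM.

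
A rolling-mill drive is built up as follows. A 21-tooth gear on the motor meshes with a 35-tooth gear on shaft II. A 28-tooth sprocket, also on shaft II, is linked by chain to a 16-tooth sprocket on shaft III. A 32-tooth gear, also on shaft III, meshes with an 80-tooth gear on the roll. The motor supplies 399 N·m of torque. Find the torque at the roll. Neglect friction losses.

950 N·m

gear mesh 35/21 = 1.6667 → τ = 399·1.6667 = 665 N·m
chain 16/28 = 0.57143 → τ = 665·0.57143 = 380 N·m
gear mesh 80/32 = 2.5 → τ = 380·2.5 = 950 N·m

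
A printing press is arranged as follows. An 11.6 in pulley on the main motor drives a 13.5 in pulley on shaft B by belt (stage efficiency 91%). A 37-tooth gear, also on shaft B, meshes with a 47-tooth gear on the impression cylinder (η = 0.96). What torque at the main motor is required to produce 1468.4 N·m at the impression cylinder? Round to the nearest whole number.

1137 N·m

Overall ratio R = 1.1638 × 1.2703 = 1.4783; overall efficiency η = 0.91 × 0.96 = 0.8736.
Input torque = output torque / (R × η) = 1468.4 / (1.4783 × 0.8736) = 1137 N·m.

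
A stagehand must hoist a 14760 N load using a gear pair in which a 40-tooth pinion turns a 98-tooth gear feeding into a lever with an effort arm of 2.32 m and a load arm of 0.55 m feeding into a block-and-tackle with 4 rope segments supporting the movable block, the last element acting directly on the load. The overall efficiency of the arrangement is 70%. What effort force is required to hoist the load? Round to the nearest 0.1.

Gear pair MA = 98/40 = 2.45.
Lever MA = effort arm / load arm = 2.32/0.55 = 4.2182.
Block-and-tackle MA = number of supporting rope parts = 4.
Combined ideal MA = 2.45 × 4.2182 × 4 = 41.338.
Actual MA = 41.338 × 0.70 = 28.937.
Effort = load / actual MA = 14760 / 28.937 = 510.08 N.

510.1 N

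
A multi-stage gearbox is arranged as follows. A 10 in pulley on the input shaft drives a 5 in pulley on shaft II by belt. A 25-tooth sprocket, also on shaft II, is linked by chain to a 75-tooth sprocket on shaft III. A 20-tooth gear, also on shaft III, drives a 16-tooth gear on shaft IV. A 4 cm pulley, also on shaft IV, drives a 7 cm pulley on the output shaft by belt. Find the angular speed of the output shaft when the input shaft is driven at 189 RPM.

90 RPM

belt 5/10 = 0.5 → 189/0.5 = 378 RPM
chain 75/25 = 3 → 378/3 = 126 RPM
gear mesh 16/20 = 0.8 → 126/0.8 = 157.5 RPM
belt 7/4 = 1.75 → 157.5/1.75 = 90 RPM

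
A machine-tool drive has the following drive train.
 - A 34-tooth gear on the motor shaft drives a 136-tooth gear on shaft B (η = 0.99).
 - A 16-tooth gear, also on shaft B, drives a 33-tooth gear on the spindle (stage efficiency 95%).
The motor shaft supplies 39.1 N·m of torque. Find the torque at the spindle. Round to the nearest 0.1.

gear mesh 136/34 = 4 → τ = 39.1·4·0.99 = 154.84 N·m
gear mesh 33/16 = 2.0625 → τ = 154.84·2.0625·0.95 = 303.38 N·m

303.4 N·m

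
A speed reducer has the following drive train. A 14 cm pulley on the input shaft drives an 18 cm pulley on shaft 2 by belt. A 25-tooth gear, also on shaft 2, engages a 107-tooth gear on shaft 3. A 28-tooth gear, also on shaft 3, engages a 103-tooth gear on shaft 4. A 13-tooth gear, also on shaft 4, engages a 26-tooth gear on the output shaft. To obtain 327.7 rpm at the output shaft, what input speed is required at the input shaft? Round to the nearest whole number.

13267 rpm

Overall ratio R = 1.2857 × 4.28 × 3.6786 × 2 = 40.485.
Required input speed = output speed × R = 327.7 × 40.485 = 13267 rpm.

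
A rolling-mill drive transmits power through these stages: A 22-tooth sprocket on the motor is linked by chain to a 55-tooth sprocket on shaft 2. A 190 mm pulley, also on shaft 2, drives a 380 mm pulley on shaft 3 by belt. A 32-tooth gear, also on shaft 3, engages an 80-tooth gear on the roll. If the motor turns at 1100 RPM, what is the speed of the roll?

the motor → shaft 2 (chain, 55/22): 1100 ÷ 2.5 = 440 RPM
shaft 2 → shaft 3 (belt, 380/190): 440 ÷ 2 = 220 RPM
shaft 3 → the roll (gear mesh, 80/32): 220 ÷ 2.5 = 88 RPM

88 RPM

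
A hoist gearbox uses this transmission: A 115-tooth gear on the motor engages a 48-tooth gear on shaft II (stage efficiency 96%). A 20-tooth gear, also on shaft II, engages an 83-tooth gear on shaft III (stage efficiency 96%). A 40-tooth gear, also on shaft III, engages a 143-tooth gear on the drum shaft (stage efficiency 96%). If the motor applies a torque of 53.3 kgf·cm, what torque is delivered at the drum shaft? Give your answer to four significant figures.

gear mesh 48/115 = 0.41739 → τ = 53.3·0.41739·0.96 = 21.357 kgf·cm
gear mesh 83/20 = 4.15 → τ = 21.357·4.15·0.96 = 85.087 kgf·cm
gear mesh 143/40 = 3.575 → τ = 85.087·3.575·0.96 = 292.02 kgf·cm

292.0 kgf·cm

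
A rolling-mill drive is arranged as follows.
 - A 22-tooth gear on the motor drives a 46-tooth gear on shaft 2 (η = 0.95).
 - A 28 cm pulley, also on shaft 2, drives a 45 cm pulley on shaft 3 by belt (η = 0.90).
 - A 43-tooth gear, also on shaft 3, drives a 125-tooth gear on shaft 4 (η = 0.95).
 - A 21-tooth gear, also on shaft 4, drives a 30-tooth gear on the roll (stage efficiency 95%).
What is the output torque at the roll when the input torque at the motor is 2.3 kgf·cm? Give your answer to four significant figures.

24.77 kgf·cm

gear mesh 46/22 = 2.0909 → τ = 2.3·2.0909·0.95 = 4.5686 kgf·cm
belt 45/28 = 1.6071 → τ = 4.5686·1.6071·0.90 = 6.6082 kgf·cm
gear mesh 125/43 = 2.907 → τ = 6.6082·2.907·0.95 = 18.249 kgf·cm
gear mesh 30/21 = 1.4286 → τ = 18.249·1.4286·0.95 = 24.767 kgf·cm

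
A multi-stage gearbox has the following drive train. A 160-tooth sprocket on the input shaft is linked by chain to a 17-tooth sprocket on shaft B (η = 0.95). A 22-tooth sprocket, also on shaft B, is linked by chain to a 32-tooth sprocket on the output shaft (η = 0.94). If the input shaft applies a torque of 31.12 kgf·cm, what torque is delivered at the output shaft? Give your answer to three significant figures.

Chain: ratio = 17/160 = 0.10625; torque at shaft B = 31.12 × 0.10625 × 0.95 = 3.1412 kgf·cm.
Chain: ratio = 32/22 = 1.4545; torque at the output shaft = 3.1412 × 1.4545 × 0.94 = 4.2948 kgf·cm.

4.29 kgf·cm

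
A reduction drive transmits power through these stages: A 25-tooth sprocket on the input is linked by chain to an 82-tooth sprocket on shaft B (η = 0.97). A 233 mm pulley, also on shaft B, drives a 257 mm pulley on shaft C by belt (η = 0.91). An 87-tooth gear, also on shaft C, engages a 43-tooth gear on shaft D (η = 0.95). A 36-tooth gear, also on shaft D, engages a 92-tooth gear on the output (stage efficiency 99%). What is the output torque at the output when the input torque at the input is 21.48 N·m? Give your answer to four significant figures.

Chain: ratio = 82/25 = 3.28; torque at shaft B = 21.48 × 3.28 × 0.97 = 68.341 N·m.
Belt: ratio = 257/233 = 1.103; torque at shaft C = 68.341 × 1.103 × 0.91 = 68.596 N·m.
Gear mesh: ratio = 43/87 = 0.49425; torque at shaft D = 68.596 × 0.49425 × 0.95 = 32.209 N·m.
Gear mesh: ratio = 92/36 = 2.5556; torque at the output = 32.209 × 2.5556 × 0.99 = 81.488 N·m.

81.49 N·m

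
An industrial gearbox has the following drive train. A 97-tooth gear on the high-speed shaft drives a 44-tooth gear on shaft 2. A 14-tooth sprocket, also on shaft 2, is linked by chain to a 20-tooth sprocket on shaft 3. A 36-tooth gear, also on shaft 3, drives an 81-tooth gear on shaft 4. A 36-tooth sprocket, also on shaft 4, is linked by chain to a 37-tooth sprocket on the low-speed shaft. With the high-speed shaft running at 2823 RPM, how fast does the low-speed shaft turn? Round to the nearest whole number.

the high-speed shaft → shaft 2 (gear mesh, 44/97): 2823 ÷ 0.45361 = 6223.4 RPM
shaft 2 → shaft 3 (chain, 20/14): 6223.4 ÷ 1.4286 = 4356.4 RPM
shaft 3 → shaft 4 (gear mesh, 81/36): 4356.4 ÷ 2.25 = 1936.2 RPM
shaft 4 → the low-speed shaft (chain, 37/36): 1936.2 ÷ 1.0278 = 1883.8 RPM

1884 RPM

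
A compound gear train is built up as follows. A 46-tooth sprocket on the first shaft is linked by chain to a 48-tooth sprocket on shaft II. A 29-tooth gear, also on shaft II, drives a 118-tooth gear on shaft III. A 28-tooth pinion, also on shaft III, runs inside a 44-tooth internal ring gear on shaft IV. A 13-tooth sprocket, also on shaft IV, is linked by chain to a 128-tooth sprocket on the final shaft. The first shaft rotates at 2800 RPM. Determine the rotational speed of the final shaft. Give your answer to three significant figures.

42.6 RPM

the first shaft → shaft II (chain, 48/46): 2800 ÷ 1.0435 = 2683.3 RPM
shaft II → shaft III (gear mesh, 118/29): 2683.3 ÷ 4.069 = 659.46 RPM
shaft III → shaft IV (internal gear, 44/28): 659.46 ÷ 1.5714 = 419.66 RPM
shaft IV → the final shaft (chain, 128/13): 419.66 ÷ 9.8462 = 42.622 RPM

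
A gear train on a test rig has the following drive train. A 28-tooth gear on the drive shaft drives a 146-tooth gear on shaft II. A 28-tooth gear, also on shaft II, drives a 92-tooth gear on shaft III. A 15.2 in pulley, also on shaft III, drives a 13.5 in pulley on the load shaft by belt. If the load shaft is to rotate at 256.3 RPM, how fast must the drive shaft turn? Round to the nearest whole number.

3900 RPM

Overall ratio R = 5.2143 × 3.2857 × 0.88816 = 15.217.
Required input speed = output speed × R = 256.3 × 15.217 = 3900 RPM.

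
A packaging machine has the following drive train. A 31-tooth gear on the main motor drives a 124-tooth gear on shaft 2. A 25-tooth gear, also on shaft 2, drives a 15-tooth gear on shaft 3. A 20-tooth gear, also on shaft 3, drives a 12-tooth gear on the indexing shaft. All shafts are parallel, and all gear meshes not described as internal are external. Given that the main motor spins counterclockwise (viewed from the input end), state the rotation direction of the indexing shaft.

clockwise

the main motor → shaft 2: external mesh, 1 reversal → CW.
shaft 2 → shaft 3: external mesh, 1 reversal → CCW.
shaft 3 → the indexing shaft: external mesh, 1 reversal → CW.
3 reversals in total — an odd number — so the indexing shaft turns opposite to the main motor.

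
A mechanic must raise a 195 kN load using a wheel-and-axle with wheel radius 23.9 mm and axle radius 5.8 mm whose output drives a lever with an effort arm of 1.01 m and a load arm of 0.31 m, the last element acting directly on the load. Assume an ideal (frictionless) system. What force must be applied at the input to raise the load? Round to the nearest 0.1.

14.5 kN

Wheel-and-axle MA = R/r = 23.9/5.8 = 4.1207.
Lever MA = effort arm / load arm = 1.01/0.31 = 3.2581.
Combined ideal MA = 4.1207 × 3.2581 = 13.425.
Effort = load / MA = 195 / 13.425 = 14.525 kN.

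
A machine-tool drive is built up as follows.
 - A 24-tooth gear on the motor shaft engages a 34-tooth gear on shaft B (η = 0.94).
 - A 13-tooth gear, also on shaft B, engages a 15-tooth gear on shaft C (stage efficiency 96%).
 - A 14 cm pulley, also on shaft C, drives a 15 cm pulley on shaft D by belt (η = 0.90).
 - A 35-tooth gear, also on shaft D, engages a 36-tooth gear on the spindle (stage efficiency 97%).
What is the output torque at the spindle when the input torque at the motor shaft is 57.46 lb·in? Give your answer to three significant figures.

81.5 lb·in

gear mesh 34/24 = 1.4167 → τ = 57.46·1.4167·0.94 = 76.518 lb·in
gear mesh 15/13 = 1.1538 → τ = 76.518·1.1538·0.96 = 84.758 lb·in
belt 15/14 = 1.0714 → τ = 84.758·1.0714·0.90 = 81.731 lb·in
gear mesh 36/35 = 1.0286 → τ = 81.731·1.0286·0.97 = 81.544 lb·in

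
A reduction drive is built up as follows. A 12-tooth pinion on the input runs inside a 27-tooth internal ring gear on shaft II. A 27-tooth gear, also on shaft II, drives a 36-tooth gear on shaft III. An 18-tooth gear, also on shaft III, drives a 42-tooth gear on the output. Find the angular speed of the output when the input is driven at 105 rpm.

internal gear 27/12 = 2.25 → 105/2.25 = 46.667 rpm
gear mesh 36/27 = 1.3333 → 46.667/1.3333 = 35 rpm
gear mesh 42/18 = 2.3333 → 35/2.3333 = 15 rpm

15 rpm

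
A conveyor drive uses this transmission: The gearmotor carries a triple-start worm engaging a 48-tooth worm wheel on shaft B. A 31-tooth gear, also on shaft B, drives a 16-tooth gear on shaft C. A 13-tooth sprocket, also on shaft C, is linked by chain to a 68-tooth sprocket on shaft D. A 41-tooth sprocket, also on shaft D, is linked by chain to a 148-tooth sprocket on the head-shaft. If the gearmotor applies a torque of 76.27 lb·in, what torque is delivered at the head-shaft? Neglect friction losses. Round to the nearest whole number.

Worm: ratio = 48/3 = 16; torque at shaft B = 76.27 × 16 = 1220.3 lb·in.
Gear mesh: ratio = 16/31 = 0.51613; torque at shaft C = 1220.3 × 0.51613 = 629.84 lb·in.
Chain: ratio = 68/13 = 5.2308; torque at shaft D = 629.84 × 5.2308 = 3294.6 lb·in.
Chain: ratio = 148/41 = 3.6098; torque at the head-shaft = 3294.6 × 3.6098 = 11893 lb·in.

11893 lb·in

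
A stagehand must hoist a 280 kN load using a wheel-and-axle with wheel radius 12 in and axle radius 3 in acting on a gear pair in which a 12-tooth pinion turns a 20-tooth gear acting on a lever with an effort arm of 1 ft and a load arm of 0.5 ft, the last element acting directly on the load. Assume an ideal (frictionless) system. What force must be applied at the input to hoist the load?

21 kN

Wheel-and-axle MA = R/r = 12/3 = 4.
Gear pair MA = 20/12 = 1.6667.
Lever MA = effort arm / load arm = 1/0.5 = 2.
Combined ideal MA = 4 × 1.6667 × 2 = 13.333.
Effort = load / MA = 280 / 13.333 = 21 kN.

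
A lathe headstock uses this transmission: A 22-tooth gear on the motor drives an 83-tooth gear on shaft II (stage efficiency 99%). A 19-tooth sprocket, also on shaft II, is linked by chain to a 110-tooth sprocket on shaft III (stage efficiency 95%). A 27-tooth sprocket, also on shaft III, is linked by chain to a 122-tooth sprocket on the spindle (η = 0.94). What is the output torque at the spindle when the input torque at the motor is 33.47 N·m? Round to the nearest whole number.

Gear mesh: ratio = 83/22 = 3.7727; torque at shaft II = 33.47 × 3.7727 × 0.99 = 125.01 N·m.
Chain: ratio = 110/19 = 5.7895; torque at shaft III = 125.01 × 5.7895 × 0.95 = 687.56 N·m.
Chain: ratio = 122/27 = 4.5185; torque at the spindle = 687.56 × 4.5185 × 0.94 = 2920.3 N·m.

2920 N·m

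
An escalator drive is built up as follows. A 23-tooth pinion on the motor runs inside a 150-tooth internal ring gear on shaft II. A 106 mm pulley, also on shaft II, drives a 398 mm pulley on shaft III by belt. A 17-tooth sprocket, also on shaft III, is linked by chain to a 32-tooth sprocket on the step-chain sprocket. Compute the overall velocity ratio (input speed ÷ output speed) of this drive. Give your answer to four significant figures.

Each stage contributes driven/driver: internal gear 150/23 = 6.5217, belt 398/106 = 3.7547, chain 32/17 = 1.8824.
Overall: 6.5217 × 3.7547 × 1.8824 = 46.094.

46.09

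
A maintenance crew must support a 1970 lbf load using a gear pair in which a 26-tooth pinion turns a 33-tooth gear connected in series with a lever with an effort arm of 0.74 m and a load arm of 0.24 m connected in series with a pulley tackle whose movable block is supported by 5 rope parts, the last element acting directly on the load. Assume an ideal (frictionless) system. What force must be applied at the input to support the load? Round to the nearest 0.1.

100.7 lbf

Gear pair MA = 33/26 = 1.2692.
Lever MA = effort arm / load arm = 0.74/0.24 = 3.0833.
Block-and-tackle MA = number of supporting rope parts = 5.
Combined ideal MA = 1.2692 × 3.0833 × 5 = 19.567.
Effort = load / MA = 1970 / 19.567 = 100.68 lbf.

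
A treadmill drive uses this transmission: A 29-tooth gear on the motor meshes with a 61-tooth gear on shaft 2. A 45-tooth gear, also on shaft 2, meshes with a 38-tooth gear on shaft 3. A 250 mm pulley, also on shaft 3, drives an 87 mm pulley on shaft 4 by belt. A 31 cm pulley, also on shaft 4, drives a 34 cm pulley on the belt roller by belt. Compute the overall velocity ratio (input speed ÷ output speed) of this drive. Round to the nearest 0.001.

Each stage contributes driven/driver: gear mesh 61/29 = 2.1034, gear mesh 38/45 = 0.84444, belt 87/250 = 0.348, belt 34/31 = 1.0968.
Overall: 2.1034 × 0.84444 × 0.348 × 1.0968 = 0.67795.

0.678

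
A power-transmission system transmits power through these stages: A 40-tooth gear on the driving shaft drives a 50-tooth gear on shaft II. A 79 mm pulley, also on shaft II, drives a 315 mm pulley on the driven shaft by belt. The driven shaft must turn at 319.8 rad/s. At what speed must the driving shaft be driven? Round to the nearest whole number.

Overall ratio R = 1.25 × 3.9873 = 4.9842.
Required input speed = output speed × R = 319.8 × 4.9842 = 1593.9 rad/s.

1594 rad/s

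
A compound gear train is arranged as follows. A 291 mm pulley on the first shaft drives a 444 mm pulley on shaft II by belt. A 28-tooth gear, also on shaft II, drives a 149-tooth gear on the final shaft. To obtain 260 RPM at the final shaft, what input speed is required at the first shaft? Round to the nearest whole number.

2111 RPM

Overall ratio R = 1.5258 × 5.3214 = 8.1193.
Required input speed = output speed × R = 260 × 8.1193 = 2111 RPM.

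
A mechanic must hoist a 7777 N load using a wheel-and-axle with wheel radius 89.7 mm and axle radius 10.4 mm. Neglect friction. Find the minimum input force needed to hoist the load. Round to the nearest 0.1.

901.7 N

Wheel-and-axle MA = R/r = 89.7/10.4 = 8.625.
Effort = load / MA = 7777 / 8.625 = 901.68 N.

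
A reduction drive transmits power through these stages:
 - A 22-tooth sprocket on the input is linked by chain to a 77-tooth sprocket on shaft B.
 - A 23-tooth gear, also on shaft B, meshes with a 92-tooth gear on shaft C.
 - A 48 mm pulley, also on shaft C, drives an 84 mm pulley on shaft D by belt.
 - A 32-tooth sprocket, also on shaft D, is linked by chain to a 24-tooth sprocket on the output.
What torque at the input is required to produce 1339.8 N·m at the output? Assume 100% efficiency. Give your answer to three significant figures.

72.9 N·m

Overall ratio R = 3.5 × 4 × 1.75 × 0.75 = 18.375.
Input torque = output torque / R = 1339.8 / 18.375 = 72.914 N·m.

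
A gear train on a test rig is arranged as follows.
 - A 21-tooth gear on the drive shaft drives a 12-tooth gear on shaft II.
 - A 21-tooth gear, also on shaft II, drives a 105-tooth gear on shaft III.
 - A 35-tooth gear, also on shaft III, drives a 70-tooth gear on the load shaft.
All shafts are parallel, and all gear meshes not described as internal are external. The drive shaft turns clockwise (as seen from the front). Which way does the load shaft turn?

anticlockwise

the drive shaft → shaft II: external mesh, 1 reversal → CCW.
shaft II → shaft III: external mesh, 1 reversal → CW.
shaft III → the load shaft: external mesh, 1 reversal → CCW.
3 reversals in total — an odd number — so the load shaft turns opposite to the drive shaft.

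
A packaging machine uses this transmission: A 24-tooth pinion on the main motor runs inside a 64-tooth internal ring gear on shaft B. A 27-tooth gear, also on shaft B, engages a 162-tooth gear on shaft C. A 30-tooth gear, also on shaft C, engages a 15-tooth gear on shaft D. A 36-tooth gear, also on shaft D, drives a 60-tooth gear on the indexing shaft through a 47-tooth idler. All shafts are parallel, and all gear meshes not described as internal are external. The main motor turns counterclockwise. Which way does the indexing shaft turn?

the main motor → shaft B: internal mesh, same direction → CCW.
shaft B → shaft C: external mesh, 1 reversal → CW.
shaft C → shaft D: external mesh, 1 reversal → CCW.
shaft D → the indexing shaft: driver → idler → driven is 2 external meshes, 2 reversals → CCW.
4 reversals in total — an even number — so the indexing shaft turns the same way as the main motor.

counterclockwise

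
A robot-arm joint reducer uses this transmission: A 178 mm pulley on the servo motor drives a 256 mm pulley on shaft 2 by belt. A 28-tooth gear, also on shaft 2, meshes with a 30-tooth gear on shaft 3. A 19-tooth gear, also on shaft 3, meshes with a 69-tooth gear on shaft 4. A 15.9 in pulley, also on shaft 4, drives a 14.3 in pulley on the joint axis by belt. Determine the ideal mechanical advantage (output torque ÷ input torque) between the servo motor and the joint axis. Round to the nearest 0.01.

Each stage contributes driven/driver: belt 256/178 = 1.4382, gear mesh 30/28 = 1.0714, gear mesh 69/19 = 3.6316, belt 14.3/15.9 = 0.89937.
Overall: 1.4382 × 1.0714 × 3.6316 × 0.89937 = 5.0329.

5.03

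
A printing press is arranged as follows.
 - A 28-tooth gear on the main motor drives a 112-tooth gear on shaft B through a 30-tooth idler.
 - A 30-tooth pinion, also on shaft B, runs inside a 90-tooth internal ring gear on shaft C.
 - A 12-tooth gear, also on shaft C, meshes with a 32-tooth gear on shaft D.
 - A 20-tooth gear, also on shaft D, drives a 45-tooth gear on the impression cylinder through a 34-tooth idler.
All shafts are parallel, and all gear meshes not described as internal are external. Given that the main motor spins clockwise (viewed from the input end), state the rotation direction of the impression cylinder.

the main motor → shaft B: driver → idler → driven is 2 external meshes, 2 reversals → CW.
shaft B → shaft C: internal mesh, same direction → CW.
shaft C → shaft D: external mesh, 1 reversal → CCW.
shaft D → the impression cylinder: driver → idler → driven is 2 external meshes, 2 reversals → CCW.
5 reversals in total — an odd number — so the impression cylinder turns opposite to the main motor.

anticlockwise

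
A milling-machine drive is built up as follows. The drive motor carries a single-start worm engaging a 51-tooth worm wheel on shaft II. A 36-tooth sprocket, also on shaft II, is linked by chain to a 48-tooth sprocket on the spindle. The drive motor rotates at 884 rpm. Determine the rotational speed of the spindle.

Worm: ratio = 51/1 = 51, so shaft II turns at 884 / 51 = 17.333 rpm.
Chain: ratio = 48/36 = 1.3333, so the spindle turns at 17.333 / 1.3333 = 13 rpm.

13 rpm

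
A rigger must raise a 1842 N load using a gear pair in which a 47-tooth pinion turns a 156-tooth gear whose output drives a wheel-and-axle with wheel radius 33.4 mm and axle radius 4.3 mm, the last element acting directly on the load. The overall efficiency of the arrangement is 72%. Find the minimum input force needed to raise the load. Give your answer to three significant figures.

99.2 N

Gear pair MA = 156/47 = 3.3191.
Wheel-and-axle MA = R/r = 33.4/4.3 = 7.7674.
Combined ideal MA = 3.3191 × 7.7674 = 25.781.
Actual MA = 25.781 × 0.72 = 18.563.
Effort = load / actual MA = 1842 / 18.563 = 99.232 N.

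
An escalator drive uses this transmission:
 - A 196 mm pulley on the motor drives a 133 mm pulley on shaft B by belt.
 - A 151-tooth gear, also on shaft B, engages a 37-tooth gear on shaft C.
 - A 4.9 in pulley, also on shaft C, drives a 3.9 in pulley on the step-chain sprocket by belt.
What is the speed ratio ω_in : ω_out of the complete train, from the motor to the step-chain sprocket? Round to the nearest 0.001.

0.132

Each stage contributes driven/driver: belt 133/196 = 0.67857, gear mesh 37/151 = 0.24503, belt 3.9/4.9 = 0.79592.
Overall: 0.67857 × 0.24503 × 0.79592 = 0.13234.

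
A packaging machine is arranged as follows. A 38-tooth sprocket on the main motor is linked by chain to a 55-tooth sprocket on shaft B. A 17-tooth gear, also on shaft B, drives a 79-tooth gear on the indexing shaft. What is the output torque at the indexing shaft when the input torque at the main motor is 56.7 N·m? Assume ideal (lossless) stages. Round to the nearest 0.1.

381.4 N·m

After the chain (55/38): 56.7 × 1.4474 = 82.066 N·m
After the gear mesh (79/17): 82.066 × 4.6471 = 381.36 N·m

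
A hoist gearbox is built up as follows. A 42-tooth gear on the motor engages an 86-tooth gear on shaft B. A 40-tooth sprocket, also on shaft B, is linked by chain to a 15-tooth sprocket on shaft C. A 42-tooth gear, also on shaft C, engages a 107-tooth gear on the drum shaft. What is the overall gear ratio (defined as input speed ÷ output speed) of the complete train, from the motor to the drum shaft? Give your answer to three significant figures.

Each stage contributes driven/driver: gear mesh 86/42 = 2.0476, chain 15/40 = 0.375, gear mesh 107/42 = 2.5476.
Overall: 2.0476 × 0.375 × 2.5476 = 1.9562.

1.96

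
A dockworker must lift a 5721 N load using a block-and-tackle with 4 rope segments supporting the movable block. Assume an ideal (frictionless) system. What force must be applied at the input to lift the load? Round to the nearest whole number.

1430 N

Block-and-tackle MA = number of supporting rope parts = 4.
Effort = load / MA = 5721 / 4 = 1430.2 N.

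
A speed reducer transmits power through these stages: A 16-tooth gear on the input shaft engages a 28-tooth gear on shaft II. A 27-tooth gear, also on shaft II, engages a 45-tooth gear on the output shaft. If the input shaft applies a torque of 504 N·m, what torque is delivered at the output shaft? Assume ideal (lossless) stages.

1470 N·m

gear mesh 28/16 = 1.75 → τ = 504·1.75 = 882 N·m
gear mesh 45/27 = 1.6667 → τ = 882·1.6667 = 1470 N·m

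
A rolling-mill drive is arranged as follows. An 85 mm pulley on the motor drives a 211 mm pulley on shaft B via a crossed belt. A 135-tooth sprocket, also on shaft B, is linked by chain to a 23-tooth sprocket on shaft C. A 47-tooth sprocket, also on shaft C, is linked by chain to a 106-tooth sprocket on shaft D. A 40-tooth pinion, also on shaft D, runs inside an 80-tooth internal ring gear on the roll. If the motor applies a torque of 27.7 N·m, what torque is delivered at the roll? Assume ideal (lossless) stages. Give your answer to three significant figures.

Belt: ratio = 211/85 = 2.4824; torque at shaft B = 27.7 × 2.4824 = 68.761 N·m.
Chain: ratio = 23/135 = 0.17037; torque at shaft C = 68.761 × 0.17037 = 11.715 N·m.
Chain: ratio = 106/47 = 2.2553; torque at shaft D = 11.715 × 2.2553 = 26.421 N·m.
Internal gear: ratio = 80/40 = 2; torque at the roll = 26.421 × 2 = 52.842 N·m.

52.8 N·m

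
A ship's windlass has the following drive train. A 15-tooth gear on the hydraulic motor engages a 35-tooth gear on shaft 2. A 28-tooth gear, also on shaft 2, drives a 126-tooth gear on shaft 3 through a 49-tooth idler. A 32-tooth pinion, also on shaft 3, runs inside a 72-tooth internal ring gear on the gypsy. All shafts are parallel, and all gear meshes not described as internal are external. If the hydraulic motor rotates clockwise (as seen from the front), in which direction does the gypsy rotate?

the hydraulic motor → shaft 2: external mesh, 1 reversal → CCW.
shaft 2 → shaft 3: driver → idler → driven is 2 external meshes, 2 reversals → CCW.
shaft 3 → the gypsy: internal mesh, same direction → CCW.
3 reversals in total — an odd number — so the gypsy turns opposite to the hydraulic motor.

counterclockwise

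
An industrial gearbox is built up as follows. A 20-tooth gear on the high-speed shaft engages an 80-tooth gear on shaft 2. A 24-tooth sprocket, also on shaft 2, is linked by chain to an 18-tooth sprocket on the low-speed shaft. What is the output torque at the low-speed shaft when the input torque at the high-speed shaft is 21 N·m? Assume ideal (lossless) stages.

63 N·m

Gear mesh: ratio = 80/20 = 4; torque at shaft 2 = 21 × 4 = 84 N·m.
Chain: ratio = 18/24 = 0.75; torque at the low-speed shaft = 84 × 0.75 = 63 N·m.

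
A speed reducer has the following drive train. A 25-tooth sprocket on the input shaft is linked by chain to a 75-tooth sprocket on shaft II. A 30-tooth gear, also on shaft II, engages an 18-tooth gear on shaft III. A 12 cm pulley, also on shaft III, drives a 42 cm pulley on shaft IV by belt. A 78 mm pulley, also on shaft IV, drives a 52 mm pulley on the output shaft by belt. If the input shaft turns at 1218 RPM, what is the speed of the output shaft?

290 RPM

Chain: ratio = 75/25 = 3, so shaft II turns at 1218 / 3 = 406 RPM.
Gear mesh: ratio = 18/30 = 0.6, so shaft III turns at 406 / 0.6 = 676.67 RPM.
Belt: ratio = 42/12 = 3.5, so shaft IV turns at 676.67 / 3.5 = 193.33 RPM.
Belt: ratio = 52/78 = 0.66667, so the output shaft turns at 193.33 / 0.66667 = 290 RPM.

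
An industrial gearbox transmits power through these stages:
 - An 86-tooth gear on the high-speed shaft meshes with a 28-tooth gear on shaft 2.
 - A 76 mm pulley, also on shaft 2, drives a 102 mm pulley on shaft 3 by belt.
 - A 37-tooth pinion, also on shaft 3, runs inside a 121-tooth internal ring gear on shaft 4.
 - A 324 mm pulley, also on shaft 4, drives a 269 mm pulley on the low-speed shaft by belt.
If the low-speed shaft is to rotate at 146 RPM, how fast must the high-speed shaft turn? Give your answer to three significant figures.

Overall ratio R = 0.32558 × 1.3421 × 3.2703 × 0.83025 = 1.1864.
Required input speed = output speed × R = 146 × 1.1864 = 173.22 RPM.

173 RPM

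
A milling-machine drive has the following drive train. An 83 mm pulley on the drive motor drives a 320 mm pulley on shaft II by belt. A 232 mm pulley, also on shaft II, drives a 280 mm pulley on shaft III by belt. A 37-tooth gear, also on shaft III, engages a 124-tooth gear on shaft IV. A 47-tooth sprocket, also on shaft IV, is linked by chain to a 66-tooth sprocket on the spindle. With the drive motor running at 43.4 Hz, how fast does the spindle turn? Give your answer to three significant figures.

1.98 Hz

belt 320/83 = 3.8554 → 43.4/3.8554 = 11.257 Hz
belt 280/232 = 1.2069 → 11.257/1.2069 = 9.3271 Hz
gear mesh 124/37 = 3.3514 → 9.3271/3.3514 = 2.7831 Hz
chain 66/47 = 1.4043 → 2.7831/1.4043 = 1.9819 Hz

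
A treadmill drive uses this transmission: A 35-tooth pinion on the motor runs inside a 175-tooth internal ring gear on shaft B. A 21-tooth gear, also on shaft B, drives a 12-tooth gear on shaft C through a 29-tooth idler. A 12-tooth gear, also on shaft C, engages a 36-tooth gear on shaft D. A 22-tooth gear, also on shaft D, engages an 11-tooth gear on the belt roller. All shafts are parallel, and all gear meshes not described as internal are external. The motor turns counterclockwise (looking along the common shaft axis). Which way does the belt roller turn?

the motor → shaft B: internal mesh, same direction → CCW.
shaft B → shaft C: driver → idler → driven is 2 external meshes, 2 reversals → CCW.
shaft C → shaft D: external mesh, 1 reversal → CW.
shaft D → the belt roller: external mesh, 1 reversal → CCW.
4 reversals in total — an even number — so the belt roller turns the same way as the motor.

counterclockwise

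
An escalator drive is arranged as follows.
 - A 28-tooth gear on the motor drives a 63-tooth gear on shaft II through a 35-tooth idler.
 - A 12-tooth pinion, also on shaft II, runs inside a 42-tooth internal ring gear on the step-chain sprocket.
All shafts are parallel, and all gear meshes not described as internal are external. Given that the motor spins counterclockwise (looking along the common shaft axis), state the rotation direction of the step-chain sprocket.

counterclockwise

the motor → shaft II: driver → idler → driven is 2 external meshes, 2 reversals → CCW.
shaft II → the step-chain sprocket: internal mesh, same direction → CCW.
2 reversals in total — an even number — so the step-chain sprocket turns the same way as the motor.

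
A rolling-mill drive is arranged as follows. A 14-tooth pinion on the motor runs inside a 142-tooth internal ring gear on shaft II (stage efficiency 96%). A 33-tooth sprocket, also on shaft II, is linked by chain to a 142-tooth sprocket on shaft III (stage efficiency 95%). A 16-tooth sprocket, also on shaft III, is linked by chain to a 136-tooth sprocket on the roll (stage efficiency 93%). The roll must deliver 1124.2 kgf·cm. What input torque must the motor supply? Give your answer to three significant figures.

Overall ratio R = 10.143 × 4.303 × 8.5 = 370.98; overall efficiency η = 0.96 × 0.95 × 0.93 = 0.8482.
Input torque = output torque / (R × η) = 1124.2 / (370.98 × 0.8482) = 3.5728 kgf·cm.

3.57 kgf·cm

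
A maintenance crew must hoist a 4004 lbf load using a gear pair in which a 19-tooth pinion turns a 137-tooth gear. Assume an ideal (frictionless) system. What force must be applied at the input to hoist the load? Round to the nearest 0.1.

555.3 lbf

Gear pair MA = 137/19 = 7.2105.
Effort = load / MA = 4004 / 7.2105 = 555.3 lbf.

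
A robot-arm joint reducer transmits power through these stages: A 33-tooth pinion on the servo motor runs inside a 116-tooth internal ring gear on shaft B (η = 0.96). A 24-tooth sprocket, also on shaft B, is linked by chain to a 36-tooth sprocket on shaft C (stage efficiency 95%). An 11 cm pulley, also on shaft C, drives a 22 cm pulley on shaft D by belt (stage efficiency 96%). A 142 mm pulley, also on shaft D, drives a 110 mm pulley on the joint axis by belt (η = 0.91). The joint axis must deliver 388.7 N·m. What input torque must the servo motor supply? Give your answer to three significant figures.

Overall ratio R = 3.5152 × 1.5 × 2 × 0.77465 = 8.169; overall efficiency η = 0.96 × 0.95 × 0.96 × 0.91 = 0.7967.
Input torque = output torque / (R × η) = 388.7 / (8.169 × 0.7967) = 59.722 N·m.

59.7 N·m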